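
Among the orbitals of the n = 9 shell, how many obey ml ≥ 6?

6

For n = 9, l ranges over 0 … 8.
Contributions: l=6 → 1; l=7 → 2; l=8 → 3.
Total orbitals: 1 + 2 + 3 = 6.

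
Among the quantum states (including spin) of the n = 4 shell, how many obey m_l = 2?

4

Go through l = 0, …, 3 (the values permitted for n = 4).
The (l, m_l) pairs meeting m_l = 2 give: l=2 → 1; l=3 → 1.
Orbitals: 1 + 1 = 2. Each orbital carries two spin states, so 2 × 2 = 4 states.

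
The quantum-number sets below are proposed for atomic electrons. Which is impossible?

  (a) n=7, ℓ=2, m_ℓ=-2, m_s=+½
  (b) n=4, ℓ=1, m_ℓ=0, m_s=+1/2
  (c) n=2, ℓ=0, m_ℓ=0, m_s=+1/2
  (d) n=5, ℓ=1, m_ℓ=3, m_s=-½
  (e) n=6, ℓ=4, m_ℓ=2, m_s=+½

(d)

(d) has |m_ℓ| = 3 > ℓ = 1, violating −ℓ ≤ m_ℓ ≤ ℓ.
The remaining sets (a), (b), (c), (e) satisfy all four rules.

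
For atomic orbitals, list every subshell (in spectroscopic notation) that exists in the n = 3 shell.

For n = 3, l runs from 0 to 2. In spectroscopic notation l = 0,1,2,… ↔ s,p,d,f,g,h,i, so the subshells are 3s, 3p, 3d.

3s, 3p, 3d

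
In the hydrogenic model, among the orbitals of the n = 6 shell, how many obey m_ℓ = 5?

1

With n = 6 the allowed ℓ are 0, 1, …, 5.
Per ℓ-value: ℓ=5 → 1.
Total orbitals: 1.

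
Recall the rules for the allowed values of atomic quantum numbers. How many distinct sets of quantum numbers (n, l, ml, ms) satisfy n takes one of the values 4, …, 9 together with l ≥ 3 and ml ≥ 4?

70

Treat each shell separately and count matching orbitals:
n=5 → 1; n=6 → 3; n=7 → 6; n=8 → 10; n=9 → 15.
Orbitals: 1 + 3 + 6 + 10 + 15 = 35. Including both spin states (ms = ±1/2) gives 2 × 35 = 70 states.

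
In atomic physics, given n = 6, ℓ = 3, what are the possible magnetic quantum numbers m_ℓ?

m_ℓ takes every integer from −ℓ to +ℓ. With ℓ = 3 that gives the 7 values -3, -2, -1, 0, 1, 2, 3.

-3, -2, -1, 0, 1, 2, 3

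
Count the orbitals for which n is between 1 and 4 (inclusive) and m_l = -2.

3

Go shell by shell, enumerating (l, m_l) with m_l = -2:
n=3 → 1; n=4 → 2.
Total orbitals: 1 + 2 = 3.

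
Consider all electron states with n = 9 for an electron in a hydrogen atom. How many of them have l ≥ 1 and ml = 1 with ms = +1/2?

8

Go through l = 0, …, 8 (the values permitted for n = 9).
Per l-value: l=1 → 1; l=2 → 1; l=3 → 1; l=4 → 1; l=5 → 1; l=6 → 1; l=7 → 1; l=8 → 1.
Orbitals: 1 + 1 + 1 + 1 + 1 + 1 + 1 + 1 = 8. With ms fixed to a single value there is one state per orbital, giving 8 states.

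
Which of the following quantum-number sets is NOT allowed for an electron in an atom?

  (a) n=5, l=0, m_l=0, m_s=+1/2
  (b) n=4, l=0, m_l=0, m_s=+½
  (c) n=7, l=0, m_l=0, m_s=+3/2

(c) has m_s = +3/2, but an electron's spin must be ±1/2.
The remaining sets (a), (b) satisfy all four rules.

(c)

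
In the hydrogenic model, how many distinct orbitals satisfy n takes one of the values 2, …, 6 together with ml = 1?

Go shell by shell, enumerating (l, ml) with ml = 1:
n=2 → 1; n=3 → 2; n=4 → 3; n=5 → 4; n=6 → 5.
Total orbitals: 1 + 2 + 3 + 4 + 5 = 15.

15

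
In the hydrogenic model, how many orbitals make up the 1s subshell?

1

A subshell has 2l+1 orbitals; with l = 0, that's 1.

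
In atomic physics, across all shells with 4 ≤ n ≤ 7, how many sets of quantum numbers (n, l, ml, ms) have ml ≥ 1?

Treat each shell separately and count matching orbitals:
n=4 → 6; n=5 → 10; n=6 → 15; n=7 → 21.
Orbitals: 6 + 10 + 15 + 21 = 52. Including both spin states (ms = ±1/2) gives 2 × 52 = 104 states.

104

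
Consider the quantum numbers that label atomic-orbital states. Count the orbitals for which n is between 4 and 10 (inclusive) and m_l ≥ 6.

For each n in the range, tally the orbitals obeying m_l ≥ 6:
n=7 → 1; n=8 → 3; n=9 → 6; n=10 → 10.
Total orbitals: 1 + 3 + 6 + 10 = 20.

20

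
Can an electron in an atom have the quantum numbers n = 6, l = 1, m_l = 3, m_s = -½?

No

The magnetic quantum number must satisfy −l ≤ m_l ≤ l. With l = 1, m_l can only be -1, 0, 1, so m_l = 3 is forbidden.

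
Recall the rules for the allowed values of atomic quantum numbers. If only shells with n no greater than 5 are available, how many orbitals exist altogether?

55

Total orbitals = 1² + 2² + 3² + 4² + 5² = 55.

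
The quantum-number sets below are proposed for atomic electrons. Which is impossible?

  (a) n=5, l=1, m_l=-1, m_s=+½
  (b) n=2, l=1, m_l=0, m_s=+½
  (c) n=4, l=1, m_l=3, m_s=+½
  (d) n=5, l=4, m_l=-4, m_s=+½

(c)

(c) has |m_l| = 3 > l = 1, violating −l ≤ m_l ≤ l.
The remaining sets (a), (b), (d) satisfy all four rules.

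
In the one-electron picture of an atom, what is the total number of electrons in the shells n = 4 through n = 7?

252

Shell n has n² orbitals: 4²=16 + 5²=25 + 6²=36 + 7²=49 = 126 orbitals.
Two spin states per orbital: 2 × 126 = 252 electrons.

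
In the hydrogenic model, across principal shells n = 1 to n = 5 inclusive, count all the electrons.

Shell n has n² orbitals: 1²=1 + 2²=4 + 3²=9 + 4²=16 + 5²=25 = 55 orbitals.
Two spin states per orbital: 2 × 55 = 110 electrons.

110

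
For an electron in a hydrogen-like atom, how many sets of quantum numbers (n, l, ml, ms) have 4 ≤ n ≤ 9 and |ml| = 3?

84

Go shell by shell, enumerating (l, ml) with |ml| = 3:
n=4 → 2; n=5 → 4; n=6 → 6; n=7 → 8; n=8 → 10; n=9 → 12.
Orbitals: 2 + 4 + 6 + 8 + 10 + 12 = 42. Including both spin states (ms = ±1/2) gives 2 × 42 = 84 states.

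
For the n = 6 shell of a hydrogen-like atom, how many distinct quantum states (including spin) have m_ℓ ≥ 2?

The (ℓ, m_ℓ) pairs meeting m_ℓ ≥ 2 give: ℓ=2 → 1; ℓ=3 → 2; ℓ=4 → 3; ℓ=5 → 4.
Orbitals: 1 + 2 + 3 + 4 = 10. Each orbital carries two spin states, so 10 × 2 = 20 states.

20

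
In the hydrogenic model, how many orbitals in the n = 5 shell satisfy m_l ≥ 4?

1

The (l, m_l) pairs meeting m_l ≥ 4 give: l=4 → 1.
Total orbitals: 1.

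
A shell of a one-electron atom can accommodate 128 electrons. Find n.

2n² = 128 ⇒ n² = 64 ⇒ n = 8.

n = 8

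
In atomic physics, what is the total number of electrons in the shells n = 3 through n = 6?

Shell n has n² orbitals: 3²=9 + 4²=16 + 5²=25 + 6²=36 = 86 orbitals.
Two spin states per orbital: 2 × 86 = 172 electrons.

172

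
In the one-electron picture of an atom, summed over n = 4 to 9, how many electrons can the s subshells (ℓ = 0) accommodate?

12

An s subshell (ℓ = 0) exists for every n ≥ 1, so shells n = 4, 5, 6, 7, 8, 9 each contribute one — 6 subshells.
Since each s subshell holds 2(2·0+1) = 2 electrons, the total is 6 × 2 = 12.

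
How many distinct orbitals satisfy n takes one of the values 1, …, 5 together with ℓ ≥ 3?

23

Treat each shell separately and count matching orbitals:
n=4 → 7; n=5 → 16.
Total orbitals: 7 + 16 = 23.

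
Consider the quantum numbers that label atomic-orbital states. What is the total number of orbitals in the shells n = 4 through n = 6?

Shell n has n² orbitals: 4²=16 + 5²=25 + 6²=36 = 77 orbitals.

77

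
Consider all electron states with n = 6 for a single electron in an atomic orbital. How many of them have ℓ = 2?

Per ℓ-value: ℓ=2 → 5.
Orbitals: 5. Each orbital carries two spin states, so 5 × 2 = 10 states.

10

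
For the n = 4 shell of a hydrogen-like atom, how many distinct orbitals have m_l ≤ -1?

6

The n = 4 shell has l = 0 through 3; check each.
Per l-value: l=1 → 1; l=2 → 2; l=3 → 3.
Total orbitals: 1 + 2 + 3 = 6.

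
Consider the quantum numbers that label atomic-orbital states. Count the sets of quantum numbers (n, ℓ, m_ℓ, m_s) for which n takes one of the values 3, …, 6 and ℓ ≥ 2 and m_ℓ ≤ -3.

20

Per-shell orbital counts meeting the constraint:
n=4 → 1; n=5 → 3; n=6 → 6.
Orbitals: 1 + 3 + 6 = 10. Including both spin states (m_s = ±1/2) gives 2 × 10 = 20 states.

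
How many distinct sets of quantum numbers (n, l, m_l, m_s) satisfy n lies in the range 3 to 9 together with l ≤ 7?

526

Go shell by shell, enumerating (l, m_l) with l ≤ 7:
n=3 → 9; n=4 → 16; n=5 → 25; n=6 → 36; n=7 → 49; n=8 → 64; n=9 → 64.
Orbitals: 9 + 16 + 25 + 36 + 49 + 64 + 64 = 263. Including both spin states (m_s = ±1/2) gives 2 × 263 = 526 states.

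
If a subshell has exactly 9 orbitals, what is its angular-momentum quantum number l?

2l+1 = 9 gives l = 4.

l = 4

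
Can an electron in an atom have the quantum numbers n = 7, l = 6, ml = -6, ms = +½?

n = 7 is a positive integer. l = 6 satisfies 0 ≤ l ≤ n−1 = 6. ml = -6 lies in the range −l … +l (here −6 … 6). ms = +1/2 is one of ±1/2.
All four constraints are satisfied.

Allowed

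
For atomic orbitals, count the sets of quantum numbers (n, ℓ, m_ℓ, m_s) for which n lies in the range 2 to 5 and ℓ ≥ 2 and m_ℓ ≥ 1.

32

For each n in the range, tally the orbitals obeying ℓ ≥ 2 and m_ℓ ≥ 1:
n=3 → 2; n=4 → 5; n=5 → 9.
Orbitals: 2 + 5 + 9 = 16. Including both spin states (m_s = ±1/2) gives 2 × 16 = 32 states.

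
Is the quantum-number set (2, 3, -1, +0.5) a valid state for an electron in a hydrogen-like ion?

The orbital quantum number must satisfy 0 ≤ l ≤ n−1. With n = 2 the allowed l values are 0, 1, so l = 3 is out of range.

Invalid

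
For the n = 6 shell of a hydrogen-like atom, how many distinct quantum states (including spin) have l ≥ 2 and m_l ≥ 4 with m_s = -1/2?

For n = 6, l ranges over 0 … 5.
Orbitals with l ≥ 2 and m_l ≥ 4, by l: l=4 → 1; l=5 → 2.
Orbitals: 1 + 2 = 3. With m_s fixed to a single value there is one state per orbital, giving 3 states.

3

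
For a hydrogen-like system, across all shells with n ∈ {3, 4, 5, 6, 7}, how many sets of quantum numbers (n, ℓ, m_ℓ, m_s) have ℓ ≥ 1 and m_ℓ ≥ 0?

For each n in the range, tally the orbitals obeying ℓ ≥ 1 and m_ℓ ≥ 0:
n=3 → 5; n=4 → 9; n=5 → 14; n=6 → 20; n=7 → 27.
Orbitals: 5 + 9 + 14 + 20 + 27 = 75. Including both spin states (m_s = ±1/2) gives 2 × 75 = 150 states.

150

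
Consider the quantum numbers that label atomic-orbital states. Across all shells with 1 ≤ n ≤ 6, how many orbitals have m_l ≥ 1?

35

For each n in the range, tally the orbitals obeying m_l ≥ 1:
n=2 → 1; n=3 → 3; n=4 → 6; n=5 → 10; n=6 → 15.
Total orbitals: 1 + 3 + 6 + 10 + 15 = 35.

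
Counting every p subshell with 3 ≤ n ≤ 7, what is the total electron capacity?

30

A p subshell (l = 1) exists for every n ≥ 2, so shells n = 3, 4, 5, 6, 7 each contribute one — 5 subshells.
Since each p subshell holds 2(2·1+1) = 6 electrons, the total is 5 × 6 = 30.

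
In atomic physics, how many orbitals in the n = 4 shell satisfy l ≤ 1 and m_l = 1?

1

The n = 4 shell has l = 0 through 3; check each.
Contributions: l=1 → 1.
Total orbitals: 1.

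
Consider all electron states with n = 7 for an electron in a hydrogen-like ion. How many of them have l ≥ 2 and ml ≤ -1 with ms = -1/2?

20

With n = 7 the allowed l are 0, 1, …, 6.
Orbitals with l ≥ 2 and ml ≤ -1, by l: l=2 → 2; l=3 → 3; l=4 → 4; l=5 → 5; l=6 → 6.
Orbitals: 2 + 3 + 4 + 5 + 6 = 20. With ms fixed to a single value there is one state per orbital, giving 20 states.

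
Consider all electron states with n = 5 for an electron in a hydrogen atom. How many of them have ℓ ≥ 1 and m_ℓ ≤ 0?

28

The n = 5 shell has ℓ = 0 through 4; check each.
Contributions: ℓ=1 → 2; ℓ=2 → 3; ℓ=3 → 4; ℓ=4 → 5.
Orbitals: 2 + 3 + 4 + 5 = 14. Each orbital carries two spin states, so 14 × 2 = 28 states.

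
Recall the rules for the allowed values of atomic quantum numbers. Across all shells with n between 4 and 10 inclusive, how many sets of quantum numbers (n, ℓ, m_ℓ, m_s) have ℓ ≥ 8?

106

Per-shell orbital counts meeting the constraint:
n=9 → 17; n=10 → 36.
Orbitals: 17 + 36 = 53. Including both spin states (m_s = ±1/2) gives 2 × 53 = 106 states.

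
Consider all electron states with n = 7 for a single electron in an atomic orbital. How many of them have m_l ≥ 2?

30

The n = 7 shell has l = 0 through 6; check each.
Per l-value: l=2 → 1; l=3 → 2; l=4 → 3; l=5 → 4; l=6 → 5.
Orbitals: 1 + 2 + 3 + 4 + 5 = 15. Each orbital carries two spin states, so 15 × 2 = 30 states.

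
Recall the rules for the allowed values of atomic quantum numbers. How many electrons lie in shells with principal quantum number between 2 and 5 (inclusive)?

108

Shell n has n² orbitals: 2²=4 + 3²=9 + 4²=16 + 5²=25 = 54 orbitals.
Two spin states per orbital: 2 × 54 = 108 electrons.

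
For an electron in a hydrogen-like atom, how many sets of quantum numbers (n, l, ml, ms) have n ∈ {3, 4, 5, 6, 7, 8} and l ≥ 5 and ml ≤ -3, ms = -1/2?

22

Work shell by shell — for each n, count the (l, ml) pairs that satisfy l ≥ 5 and ml ≤ -3:
n=6 → 3; n=7 → 7; n=8 → 12.
Orbitals: 3 + 7 + 12 = 22. With ms fixed to -1/2 there is one state per orbital, so 22 states.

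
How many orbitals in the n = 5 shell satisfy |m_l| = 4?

2

The (l, m_l) pairs meeting |m_l| = 4 give: l=4 → 2.
Total orbitals: 2.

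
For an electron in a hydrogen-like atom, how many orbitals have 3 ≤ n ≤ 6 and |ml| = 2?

20

Go shell by shell, enumerating (l, ml) with |ml| = 2:
n=3 → 2; n=4 → 4; n=5 → 6; n=6 → 8.
Total orbitals: 2 + 4 + 6 + 8 = 20.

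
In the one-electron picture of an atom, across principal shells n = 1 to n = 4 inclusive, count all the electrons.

60

Shell n has n² orbitals: 1²=1 + 2²=4 + 3²=9 + 4²=16 = 30 orbitals.
Two spin states per orbital: 2 × 30 = 60 electrons.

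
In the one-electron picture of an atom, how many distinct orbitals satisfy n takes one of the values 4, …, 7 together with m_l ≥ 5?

4

Work shell by shell — for each n, count the (l, m_l) pairs that satisfy m_l ≥ 5:
n=6 → 1; n=7 → 3.
Total orbitals: 1 + 3 = 4.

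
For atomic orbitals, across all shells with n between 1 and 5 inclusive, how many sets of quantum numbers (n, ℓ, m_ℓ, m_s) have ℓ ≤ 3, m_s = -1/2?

46

Work shell by shell — for each n, count the (ℓ, m_ℓ) pairs that satisfy ℓ ≤ 3:
n=1 → 1; n=2 → 4; n=3 → 9; n=4 → 16; n=5 → 16.
Orbitals: 1 + 4 + 9 + 16 + 16 = 46. With m_s fixed to -1/2 there is one state per orbital, so 46 states.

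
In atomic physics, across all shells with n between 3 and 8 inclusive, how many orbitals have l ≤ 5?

Work shell by shell — for each n, count the (l, m_l) pairs that satisfy l ≤ 5:
n=3 → 9; n=4 → 16; n=5 → 25; n=6 → 36; n=7 → 36; n=8 → 36.
Total orbitals: 9 + 16 + 25 + 36 + 36 + 36 = 158.

158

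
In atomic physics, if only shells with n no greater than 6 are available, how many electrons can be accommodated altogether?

182

Total orbitals = 1² + 2² + 3² + 4² + 5² + 6² = 91. Doubling for spin gives 182 electrons.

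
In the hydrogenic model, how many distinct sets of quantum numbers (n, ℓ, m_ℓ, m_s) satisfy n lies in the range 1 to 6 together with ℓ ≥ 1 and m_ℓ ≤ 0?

Count contributing orbitals for each principal shell:
n=2 → 2; n=3 → 5; n=4 → 9; n=5 → 14; n=6 → 20.
Orbitals: 2 + 5 + 9 + 14 + 20 = 50. Including both spin states (m_s = ±1/2) gives 2 × 50 = 100 states.

100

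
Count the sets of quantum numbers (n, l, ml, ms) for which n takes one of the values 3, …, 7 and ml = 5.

Work shell by shell — for each n, count the (l, ml) pairs that satisfy ml = 5:
n=6 → 1; n=7 → 2.
Orbitals: 1 + 2 = 3. Including both spin states (ms = ±1/2) gives 2 × 3 = 6 states.

6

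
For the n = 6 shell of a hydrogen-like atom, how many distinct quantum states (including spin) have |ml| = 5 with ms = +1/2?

For n = 6, l ranges over 0 … 5.
Contributions: l=5 → 2.
Orbitals: 2. With ms fixed to a single value there is one state per orbital, giving 2 states.

2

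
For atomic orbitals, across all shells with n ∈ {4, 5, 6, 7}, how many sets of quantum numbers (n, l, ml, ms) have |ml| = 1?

Treat each shell separately and count matching orbitals:
n=4 → 6; n=5 → 8; n=6 → 10; n=7 → 12.
Orbitals: 6 + 8 + 10 + 12 = 36. Including both spin states (ms = ±1/2) gives 2 × 36 = 72 states.

72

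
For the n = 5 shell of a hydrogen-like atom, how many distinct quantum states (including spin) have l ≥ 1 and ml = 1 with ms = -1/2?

With n = 5 the allowed l are 0, 1, …, 4.
Contributions: l=1 → 1; l=2 → 1; l=3 → 1; l=4 → 1.
Orbitals: 1 + 1 + 1 + 1 = 4. With ms fixed to a single value there is one state per orbital, giving 4 states.

4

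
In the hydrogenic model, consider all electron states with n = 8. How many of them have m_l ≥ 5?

12

With n = 8 the allowed l are 0, 1, …, 7.
Orbitals with m_l ≥ 5, by l: l=5 → 1; l=6 → 2; l=7 → 3.
Orbitals: 1 + 2 + 3 = 6. Each orbital carries two spin states, so 6 × 2 = 12 states.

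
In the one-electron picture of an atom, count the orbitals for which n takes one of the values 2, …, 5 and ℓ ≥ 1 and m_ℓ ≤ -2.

10

Go shell by shell, enumerating (ℓ, m_ℓ) with ℓ ≥ 1 and m_ℓ ≤ -2:
n=3 → 1; n=4 → 3; n=5 → 6.
Total orbitals: 1 + 3 + 6 = 10.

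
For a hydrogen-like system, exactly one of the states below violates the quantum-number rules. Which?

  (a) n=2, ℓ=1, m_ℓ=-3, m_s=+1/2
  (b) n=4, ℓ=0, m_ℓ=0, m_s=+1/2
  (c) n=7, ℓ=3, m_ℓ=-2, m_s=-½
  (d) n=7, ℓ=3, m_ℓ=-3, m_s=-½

(a)

(a) has |m_ℓ| = 3 > ℓ = 1, violating −ℓ ≤ m_ℓ ≤ ℓ.
The remaining sets (b), (c), (d) satisfy all four rules.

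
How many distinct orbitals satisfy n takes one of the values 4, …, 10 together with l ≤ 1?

Count contributing orbitals for each principal shell:
n=4 → 4; n=5 → 4; n=6 → 4; n=7 → 4; n=8 → 4; n=9 → 4; n=10 → 4.
Total orbitals: 4 + 4 + 4 + 4 + 4 + 4 + 4 = 28.

28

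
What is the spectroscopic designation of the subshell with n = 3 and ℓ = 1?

ℓ = 1 corresponds to the letter 'p', so the subshell is 3p.

3p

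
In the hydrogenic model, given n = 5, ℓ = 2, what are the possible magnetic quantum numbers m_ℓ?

m_ℓ takes every integer from −ℓ to +ℓ. With ℓ = 2 that gives the 5 values -2, -1, 0, 1, 2.

-2, -1, 0, 1, 2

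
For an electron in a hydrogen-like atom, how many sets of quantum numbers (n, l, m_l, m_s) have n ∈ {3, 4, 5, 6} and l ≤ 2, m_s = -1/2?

Work shell by shell — for each n, count the (l, m_l) pairs that satisfy l ≤ 2:
n=3 → 9; n=4 → 9; n=5 → 9; n=6 → 9.
Orbitals: 9 + 9 + 9 + 9 = 36. With m_s fixed to -1/2 there is one state per orbital, so 36 states.

36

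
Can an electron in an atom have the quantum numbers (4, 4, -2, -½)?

The orbital quantum number must satisfy 0 ≤ l ≤ n−1. With n = 4 the allowed l values are 0, 1, 2, 3, so l = 4 is out of range.

Invalid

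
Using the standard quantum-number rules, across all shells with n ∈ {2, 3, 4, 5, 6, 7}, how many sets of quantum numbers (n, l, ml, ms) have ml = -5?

6

For each n in the range, tally the orbitals obeying ml = -5:
n=6 → 1; n=7 → 2.
Orbitals: 1 + 2 = 3. Including both spin states (ms = ±1/2) gives 2 × 3 = 6 states.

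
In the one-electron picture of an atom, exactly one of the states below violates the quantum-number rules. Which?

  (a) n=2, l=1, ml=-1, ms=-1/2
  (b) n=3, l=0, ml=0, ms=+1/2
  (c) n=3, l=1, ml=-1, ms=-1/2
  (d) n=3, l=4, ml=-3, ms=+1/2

(d) has l = 4 ≥ n = 3, violating 0 ≤ l ≤ n−1.
The remaining sets (a), (b), (c) satisfy all four rules.

(d)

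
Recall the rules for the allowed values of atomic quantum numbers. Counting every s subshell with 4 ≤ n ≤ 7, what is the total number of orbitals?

An s subshell (l = 0) exists for every n ≥ 1, so shells n = 4, 5, 6, 7 each contribute one — 4 subshells.
Since each s subshell has 2·0+1 = 1 orbital, the total is 4 × 1 = 4.

4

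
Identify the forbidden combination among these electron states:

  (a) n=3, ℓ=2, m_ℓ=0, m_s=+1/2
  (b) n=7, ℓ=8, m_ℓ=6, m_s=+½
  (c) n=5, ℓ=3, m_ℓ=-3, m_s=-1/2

(b)

(b) has ℓ = 8 ≥ n = 7, violating 0 ≤ ℓ ≤ n−1.
The remaining sets (a), (c) satisfy all four rules.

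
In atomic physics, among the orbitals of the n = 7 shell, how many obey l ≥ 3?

Go through l = 0, …, 6 (the values permitted for n = 7).
Contributions: l=3 → 7; l=4 → 9; l=5 → 11; l=6 → 13.
Total orbitals: 7 + 9 + 11 + 13 = 40.

40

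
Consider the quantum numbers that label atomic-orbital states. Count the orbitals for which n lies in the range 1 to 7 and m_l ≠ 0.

112

Per-shell orbital counts meeting the constraint:
n=2 → 2; n=3 → 6; n=4 → 12; n=5 → 20; n=6 → 30; n=7 → 42.
Total orbitals: 2 + 6 + 12 + 20 + 30 + 42 = 112.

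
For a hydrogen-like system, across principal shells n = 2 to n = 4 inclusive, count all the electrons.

58

Shell n has n² orbitals: 2²=4 + 3²=9 + 4²=16 = 29 orbitals.
Two spin states per orbital: 2 × 29 = 58 electrons.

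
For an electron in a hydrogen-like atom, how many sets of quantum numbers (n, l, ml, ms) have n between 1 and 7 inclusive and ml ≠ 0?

224

Count contributing orbitals for each principal shell:
n=2 → 2; n=3 → 6; n=4 → 12; n=5 → 20; n=6 → 30; n=7 → 42.
Orbitals: 2 + 6 + 12 + 20 + 30 + 42 = 112. Including both spin states (ms = ±1/2) gives 2 × 112 = 224 states.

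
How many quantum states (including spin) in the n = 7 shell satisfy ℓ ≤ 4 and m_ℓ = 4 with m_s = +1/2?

1

Go through ℓ = 0, …, 6 (the values permitted for n = 7).
Orbitals with ℓ ≤ 4 and m_ℓ = 4, by ℓ: ℓ=4 → 1.
Orbitals: 1. With m_s fixed to a single value there is one state per orbital, giving 1 state.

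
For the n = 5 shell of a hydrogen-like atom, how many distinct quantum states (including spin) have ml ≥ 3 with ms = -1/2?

3

The n = 5 shell has l = 0 through 4; check each.
The (l, ml) pairs meeting ml ≥ 3 give: l=3 → 1; l=4 → 2.
Orbitals: 1 + 2 = 3. With ms fixed to a single value there is one state per orbital, giving 3 states.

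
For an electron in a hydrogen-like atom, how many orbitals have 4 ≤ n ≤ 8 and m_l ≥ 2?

55

Go shell by shell, enumerating (l, m_l) with m_l ≥ 2:
n=4 → 3; n=5 → 6; n=6 → 10; n=7 → 15; n=8 → 21.
Total orbitals: 3 + 6 + 10 + 15 + 21 = 55.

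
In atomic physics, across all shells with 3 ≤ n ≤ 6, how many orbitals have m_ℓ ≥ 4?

For each n in the range, tally the orbitals obeying m_ℓ ≥ 4:
n=5 → 1; n=6 → 3.
Total orbitals: 1 + 3 = 4.

4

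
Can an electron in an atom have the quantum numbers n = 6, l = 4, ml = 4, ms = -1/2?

Allowed

n = 6 is a positive integer. l = 4 satisfies 0 ≤ l ≤ n−1 = 5. ml = 4 lies in the range −l … +l (here −4 … 4). ms = -1/2 is one of ±1/2.
All four constraints are satisfied.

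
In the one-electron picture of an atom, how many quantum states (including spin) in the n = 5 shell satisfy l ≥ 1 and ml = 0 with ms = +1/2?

For n = 5, l ranges over 0 … 4.
Per l-value: l=1 → 1; l=2 → 1; l=3 → 1; l=4 → 1.
Orbitals: 1 + 1 + 1 + 1 = 4. With ms fixed to a single value there is one state per orbital, giving 4 states.

4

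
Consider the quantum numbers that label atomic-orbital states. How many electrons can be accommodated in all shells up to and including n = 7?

Total orbitals = 1² + 2² + 3² + 4² + 5² + 6² + 7² = 140. Doubling for spin gives 280 electrons.

280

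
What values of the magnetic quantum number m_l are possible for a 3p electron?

-1, 0, 1

The 3p subshell has l = 1, and m_l takes every integer from −l to +l. With l = 1 that gives the 3 values -1, 0, 1.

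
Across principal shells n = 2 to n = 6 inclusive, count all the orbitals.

90

Shell n has n² orbitals: 2²=4 + 3²=9 + 4²=16 + 5²=25 + 6²=36 = 90 orbitals.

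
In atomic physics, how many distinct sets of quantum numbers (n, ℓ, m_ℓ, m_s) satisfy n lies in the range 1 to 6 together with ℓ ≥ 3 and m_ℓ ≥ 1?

Count contributing orbitals for each principal shell:
n=4 → 3; n=5 → 7; n=6 → 12.
Orbitals: 3 + 7 + 12 = 22. Including both spin states (m_s = ±1/2) gives 2 × 22 = 44 states.

44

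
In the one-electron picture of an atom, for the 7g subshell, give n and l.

The leading integer gives n = 7; the letter 'g' means l = 4.

n = 7, l = 4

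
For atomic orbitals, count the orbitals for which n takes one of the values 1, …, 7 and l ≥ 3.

90

Treat each shell separately and count matching orbitals:
n=4 → 7; n=5 → 16; n=6 → 27; n=7 → 40.
Total orbitals: 7 + 16 + 27 + 40 = 90.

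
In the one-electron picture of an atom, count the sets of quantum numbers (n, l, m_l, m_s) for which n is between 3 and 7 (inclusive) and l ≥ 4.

124

Go shell by shell, enumerating (l, m_l) with l ≥ 4:
n=5 → 9; n=6 → 20; n=7 → 33.
Orbitals: 9 + 20 + 33 = 62. Including both spin states (m_s = ±1/2) gives 2 × 62 = 124 states.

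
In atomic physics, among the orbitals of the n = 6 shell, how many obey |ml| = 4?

4

The n = 6 shell has l = 0 through 5; check each.
Orbitals with |ml| = 4, by l: l=4 → 2; l=5 → 2.
Total orbitals: 2 + 2 = 4.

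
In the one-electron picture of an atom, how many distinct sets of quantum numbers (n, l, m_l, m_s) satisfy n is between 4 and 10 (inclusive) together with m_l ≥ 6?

40

Treat each shell separately and count matching orbitals:
n=7 → 1; n=8 → 3; n=9 → 6; n=10 → 10.
Orbitals: 1 + 3 + 6 + 10 = 20. Including both spin states (m_s = ±1/2) gives 2 × 20 = 40 states.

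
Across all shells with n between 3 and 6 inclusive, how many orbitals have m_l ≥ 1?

Per-shell orbital counts meeting the constraint:
n=3 → 3; n=4 → 6; n=5 → 10; n=6 → 15.
Total orbitals: 3 + 6 + 10 + 15 = 34.

34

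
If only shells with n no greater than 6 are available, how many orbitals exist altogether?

Total orbitals = 1² + 2² + 3² + 4² + 5² + 6² = 91.

91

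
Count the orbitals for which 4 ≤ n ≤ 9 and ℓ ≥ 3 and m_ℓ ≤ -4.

Per-shell orbital counts meeting the constraint:
n=5 → 1; n=6 → 3; n=7 → 6; n=8 → 10; n=9 → 15.
Total orbitals: 1 + 3 + 6 + 10 + 15 = 35.

35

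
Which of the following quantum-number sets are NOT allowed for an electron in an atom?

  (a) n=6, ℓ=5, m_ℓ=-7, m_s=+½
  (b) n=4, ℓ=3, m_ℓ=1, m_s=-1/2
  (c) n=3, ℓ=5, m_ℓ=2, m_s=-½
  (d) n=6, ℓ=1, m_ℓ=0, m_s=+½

(a) has |m_ℓ| = 7 > ℓ = 5, violating −ℓ ≤ m_ℓ ≤ ℓ.
(c) has ℓ = 5 ≥ n = 3, violating 0 ≤ ℓ ≤ n−1.
The remaining sets (b), (d) satisfy all four rules.

(a) and (c)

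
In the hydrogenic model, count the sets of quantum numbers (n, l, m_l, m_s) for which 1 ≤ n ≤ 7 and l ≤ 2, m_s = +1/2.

Work shell by shell — for each n, count the (l, m_l) pairs that satisfy l ≤ 2:
n=1 → 1; n=2 → 4; n=3 → 9; n=4 → 9; n=5 → 9; n=6 → 9; n=7 → 9.
Orbitals: 1 + 4 + 9 + 9 + 9 + 9 + 9 = 50. With m_s fixed to +1/2 there is one state per orbital, so 50 states.

50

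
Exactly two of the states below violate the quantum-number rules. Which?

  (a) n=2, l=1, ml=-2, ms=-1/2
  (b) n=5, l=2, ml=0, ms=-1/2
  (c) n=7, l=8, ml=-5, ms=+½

(a) has |ml| = 2 > l = 1, violating −l ≤ ml ≤ l.
(c) has l = 8 ≥ n = 7, violating 0 ≤ l ≤ n−1.
The remaining set (b) satisfies all four rules.

(a) and (c)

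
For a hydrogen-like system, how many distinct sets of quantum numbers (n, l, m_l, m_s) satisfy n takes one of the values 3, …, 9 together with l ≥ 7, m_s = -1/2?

Per-shell orbital counts meeting the constraint:
n=8 → 15; n=9 → 32.
Orbitals: 15 + 32 = 47. With m_s fixed to -1/2 there is one state per orbital, so 47 states.

47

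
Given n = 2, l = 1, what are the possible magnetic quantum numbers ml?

-1, 0, 1

ml takes every integer from −l to +l. With l = 1 that gives the 3 values -1, 0, 1.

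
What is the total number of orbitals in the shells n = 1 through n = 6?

91

Shell n has n² orbitals: 1²=1 + 2²=4 + 3²=9 + 4²=16 + 5²=25 + 6²=36 = 91 orbitals.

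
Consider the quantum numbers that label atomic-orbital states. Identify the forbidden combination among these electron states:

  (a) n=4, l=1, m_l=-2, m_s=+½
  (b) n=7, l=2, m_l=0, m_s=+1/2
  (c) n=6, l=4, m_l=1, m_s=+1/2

(a)

(a) has |m_l| = 2 > l = 1, violating −l ≤ m_l ≤ l.
The remaining sets (b), (c) satisfy all four rules.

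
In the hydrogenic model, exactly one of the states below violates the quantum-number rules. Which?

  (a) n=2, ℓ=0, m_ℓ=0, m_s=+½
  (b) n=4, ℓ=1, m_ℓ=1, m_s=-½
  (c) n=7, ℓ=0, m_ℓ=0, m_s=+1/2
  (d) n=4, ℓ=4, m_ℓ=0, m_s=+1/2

(d)

(d) has ℓ = 4 ≥ n = 4, violating 0 ≤ ℓ ≤ n−1.
The remaining sets (a), (b), (c) satisfy all four rules.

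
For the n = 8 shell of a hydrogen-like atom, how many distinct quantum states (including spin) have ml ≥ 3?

Go through l = 0, …, 7 (the values permitted for n = 8).
Orbitals with ml ≥ 3, by l: l=3 → 1; l=4 → 2; l=5 → 3; l=6 → 4; l=7 → 5.
Orbitals: 1 + 2 + 3 + 4 + 5 = 15. Each orbital carries two spin states, so 15 × 2 = 30 states.

30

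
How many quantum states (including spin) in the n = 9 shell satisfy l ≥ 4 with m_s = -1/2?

65

Orbitals with l ≥ 4, by l: l=4 → 9; l=5 → 11; l=6 → 13; l=7 → 15; l=8 → 17.
Orbitals: 9 + 11 + 13 + 15 + 17 = 65. With m_s fixed to a single value there is one state per orbital, giving 65 states.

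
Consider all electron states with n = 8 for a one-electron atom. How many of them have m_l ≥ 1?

Contributions: l=1 → 1; l=2 → 2; l=3 → 3; l=4 → 4; l=5 → 5; l=6 → 6; l=7 → 7.
Orbitals: 1 + 2 + 3 + 4 + 5 + 6 + 7 = 28. Each orbital carries two spin states, so 28 × 2 = 56 states.

56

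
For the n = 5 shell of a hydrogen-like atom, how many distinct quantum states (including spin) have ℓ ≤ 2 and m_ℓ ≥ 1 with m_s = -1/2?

With n = 5 the allowed ℓ are 0, 1, …, 4.
The (ℓ, m_ℓ) pairs meeting ℓ ≤ 2 and m_ℓ ≥ 1 give: ℓ=1 → 1; ℓ=2 → 2.
Orbitals: 1 + 2 = 3. With m_s fixed to a single value there is one state per orbital, giving 3 states.

3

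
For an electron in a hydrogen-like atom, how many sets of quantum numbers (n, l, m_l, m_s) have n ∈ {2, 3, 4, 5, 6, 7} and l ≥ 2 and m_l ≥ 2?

Count contributing orbitals for each principal shell:
n=3 → 1; n=4 → 3; n=5 → 6; n=6 → 10; n=7 → 15.
Orbitals: 1 + 3 + 6 + 10 + 15 = 35. Including both spin states (m_s = ±1/2) gives 2 × 35 = 70 states.

70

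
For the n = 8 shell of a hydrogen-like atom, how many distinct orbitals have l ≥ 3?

The (l, m_l) pairs meeting l ≥ 3 give: l=3 → 7; l=4 → 9; l=5 → 11; l=6 → 13; l=7 → 15.
Total orbitals: 7 + 9 + 11 + 13 + 15 = 55.

55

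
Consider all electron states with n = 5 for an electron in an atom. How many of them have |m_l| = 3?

8

Contributions: l=3 → 2; l=4 → 2.
Orbitals: 2 + 2 = 4. Each orbital carries two spin states, so 4 × 2 = 8 states.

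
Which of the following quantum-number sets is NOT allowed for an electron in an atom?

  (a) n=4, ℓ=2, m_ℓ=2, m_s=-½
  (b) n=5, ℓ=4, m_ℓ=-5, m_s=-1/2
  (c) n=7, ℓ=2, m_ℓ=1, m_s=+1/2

(b)

(b) has |m_ℓ| = 5 > ℓ = 4, violating −ℓ ≤ m_ℓ ≤ ℓ.
The remaining sets (a), (c) satisfy all four rules.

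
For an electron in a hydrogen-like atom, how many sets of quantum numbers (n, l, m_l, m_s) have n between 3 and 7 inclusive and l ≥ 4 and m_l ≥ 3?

Work shell by shell — for each n, count the (l, m_l) pairs that satisfy l ≥ 4 and m_l ≥ 3:
n=5 → 2; n=6 → 5; n=7 → 9.
Orbitals: 2 + 5 + 9 = 16. Including both spin states (m_s = ±1/2) gives 2 × 16 = 32 states.

32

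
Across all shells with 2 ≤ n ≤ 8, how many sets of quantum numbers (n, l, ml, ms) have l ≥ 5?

148

Treat each shell separately and count matching orbitals:
n=6 → 11; n=7 → 24; n=8 → 39.
Orbitals: 11 + 24 + 39 = 74. Including both spin states (ms = ±1/2) gives 2 × 74 = 148 states.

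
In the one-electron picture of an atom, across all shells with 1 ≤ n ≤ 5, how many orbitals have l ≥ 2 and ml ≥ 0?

Go shell by shell, enumerating (l, ml) with l ≥ 2 and ml ≥ 0:
n=3 → 3; n=4 → 7; n=5 → 12.
Total orbitals: 3 + 7 + 12 = 22.

22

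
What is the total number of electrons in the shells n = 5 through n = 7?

Shell n has n² orbitals: 5²=25 + 6²=36 + 7²=49 = 110 orbitals.
Two spin states per orbital: 2 × 110 = 220 electrons.

220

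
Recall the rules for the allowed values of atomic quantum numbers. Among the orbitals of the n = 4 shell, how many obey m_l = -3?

For n = 4, l ranges over 0 … 3.
Contributions: l=3 → 1.
Total orbitals: 1.

1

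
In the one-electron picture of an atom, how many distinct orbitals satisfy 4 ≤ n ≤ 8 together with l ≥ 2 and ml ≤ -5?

Go shell by shell, enumerating (l, ml) with l ≥ 2 and ml ≤ -5:
n=6 → 1; n=7 → 3; n=8 → 6.
Total orbitals: 1 + 3 + 6 = 10.

10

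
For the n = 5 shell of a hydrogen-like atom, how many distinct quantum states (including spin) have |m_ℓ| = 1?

16

For n = 5, ℓ ranges over 0 … 4.
The (ℓ, m_ℓ) pairs meeting |m_ℓ| = 1 give: ℓ=1 → 2; ℓ=2 → 2; ℓ=3 → 2; ℓ=4 → 2.
Orbitals: 2 + 2 + 2 + 2 = 8. Each orbital carries two spin states, so 8 × 2 = 16 states.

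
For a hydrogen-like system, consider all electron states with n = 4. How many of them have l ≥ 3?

Contributions: l=3 → 7.
Orbitals: 7. Each orbital carries two spin states, so 7 × 2 = 14 states.

14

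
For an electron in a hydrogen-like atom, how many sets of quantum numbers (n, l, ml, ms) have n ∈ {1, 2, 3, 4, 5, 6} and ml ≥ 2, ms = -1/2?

20

For each n in the range, tally the orbitals obeying ml ≥ 2:
n=3 → 1; n=4 → 3; n=5 → 6; n=6 → 10.
Orbitals: 1 + 3 + 6 + 10 = 20. With ms fixed to -1/2 there is one state per orbital, so 20 states.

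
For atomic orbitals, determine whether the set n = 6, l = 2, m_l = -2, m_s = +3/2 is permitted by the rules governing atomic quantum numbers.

No

The spin quantum number for an electron can only be m_s = +1/2 or −1/2; m_s = +3/2 is not one of those.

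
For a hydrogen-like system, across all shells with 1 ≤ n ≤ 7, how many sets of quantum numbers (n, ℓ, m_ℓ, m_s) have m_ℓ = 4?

For each n in the range, tally the orbitals obeying m_ℓ = 4:
n=5 → 1; n=6 → 2; n=7 → 3.
Orbitals: 1 + 2 + 3 = 6. Including both spin states (m_s = ±1/2) gives 2 × 6 = 12 states.

12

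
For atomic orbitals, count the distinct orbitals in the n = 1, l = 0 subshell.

A subshell has 2l+1 orbitals; with l = 0, that's 1.

1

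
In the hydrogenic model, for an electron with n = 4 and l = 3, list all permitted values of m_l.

-3, -2, -1, 0, 1, 2, 3

m_l takes every integer from −l to +l. With l = 3 that gives the 7 values -3, -2, -1, 0, 1, 2, 3.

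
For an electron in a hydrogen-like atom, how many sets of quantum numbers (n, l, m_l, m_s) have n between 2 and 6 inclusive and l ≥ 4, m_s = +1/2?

For each n in the range, tally the orbitals obeying l ≥ 4:
n=5 → 9; n=6 → 20.
Orbitals: 9 + 20 = 29. With m_s fixed to +1/2 there is one state per orbital, so 29 states.

29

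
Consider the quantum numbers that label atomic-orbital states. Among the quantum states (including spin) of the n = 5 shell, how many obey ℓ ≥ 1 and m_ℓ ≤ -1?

20

For n = 5, ℓ ranges over 0 … 4.
Per ℓ-value: ℓ=1 → 1; ℓ=2 → 2; ℓ=3 → 3; ℓ=4 → 4.
Orbitals: 1 + 2 + 3 + 4 = 10. Each orbital carries two spin states, so 10 × 2 = 20 states.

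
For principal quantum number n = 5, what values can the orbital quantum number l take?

0, 1, 2, 3, 4

l is an integer with 0 ≤ l ≤ n−1, so for n = 5: l = 0, 1, 2, 3, 4.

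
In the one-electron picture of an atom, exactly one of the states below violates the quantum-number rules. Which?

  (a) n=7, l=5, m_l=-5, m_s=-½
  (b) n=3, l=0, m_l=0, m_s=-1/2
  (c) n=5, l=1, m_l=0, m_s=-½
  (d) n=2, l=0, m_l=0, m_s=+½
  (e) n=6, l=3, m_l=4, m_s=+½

(e)

(e) has |m_l| = 4 > l = 3, violating −l ≤ m_l ≤ l.
The remaining sets (a), (b), (c), (d) satisfy all four rules.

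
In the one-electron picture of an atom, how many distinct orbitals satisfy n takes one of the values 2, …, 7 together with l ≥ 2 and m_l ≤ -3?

Count contributing orbitals for each principal shell:
n=4 → 1; n=5 → 3; n=6 → 6; n=7 → 10.
Total orbitals: 1 + 3 + 6 + 10 = 20.

20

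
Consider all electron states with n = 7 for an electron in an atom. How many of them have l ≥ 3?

80

For n = 7, l ranges over 0 … 6.
Orbitals with l ≥ 3, by l: l=3 → 7; l=4 → 9; l=5 → 11; l=6 → 13.
Orbitals: 7 + 9 + 11 + 13 = 40. Each orbital carries two spin states, so 40 × 2 = 80 states.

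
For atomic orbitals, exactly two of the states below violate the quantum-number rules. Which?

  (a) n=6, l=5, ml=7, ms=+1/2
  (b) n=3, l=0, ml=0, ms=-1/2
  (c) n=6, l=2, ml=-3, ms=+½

(a) has |ml| = 7 > l = 5, violating −l ≤ ml ≤ l.
(c) has |ml| = 3 > l = 2, violating −l ≤ ml ≤ l.
The remaining set (b) satisfies all four rules.

(a) and (c)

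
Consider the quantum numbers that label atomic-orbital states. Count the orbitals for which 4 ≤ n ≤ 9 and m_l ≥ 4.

Treat each shell separately and count matching orbitals:
n=5 → 1; n=6 → 3; n=7 → 6; n=8 → 10; n=9 → 15.
Total orbitals: 1 + 3 + 6 + 10 + 15 = 35.

35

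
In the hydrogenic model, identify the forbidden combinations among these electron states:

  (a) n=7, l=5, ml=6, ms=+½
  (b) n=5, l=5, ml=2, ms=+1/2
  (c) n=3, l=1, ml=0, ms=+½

(a) has |ml| = 6 > l = 5, violating −l ≤ ml ≤ l.
(b) has l = 5 ≥ n = 5, violating 0 ≤ l ≤ n−1.
The remaining set (c) satisfies all four rules.

(a) and (b)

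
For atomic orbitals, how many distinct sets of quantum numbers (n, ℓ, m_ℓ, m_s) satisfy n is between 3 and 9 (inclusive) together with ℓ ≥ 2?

Go shell by shell, enumerating (ℓ, m_ℓ) with ℓ ≥ 2:
n=3 → 5; n=4 → 12; n=5 → 21; n=6 → 32; n=7 → 45; n=8 → 60; n=9 → 77.
Orbitals: 5 + 12 + 21 + 32 + 45 + 60 + 77 = 252. Including both spin states (m_s = ±1/2) gives 2 × 252 = 504 states.

504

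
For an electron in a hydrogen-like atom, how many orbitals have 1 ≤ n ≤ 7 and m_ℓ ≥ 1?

Go shell by shell, enumerating (ℓ, m_ℓ) with m_ℓ ≥ 1:
n=2 → 1; n=3 → 3; n=4 → 6; n=5 → 10; n=6 → 15; n=7 → 21.
Total orbitals: 1 + 3 + 6 + 10 + 15 + 21 = 56.

56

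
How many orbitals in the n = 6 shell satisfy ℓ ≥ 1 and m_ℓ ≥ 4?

Contributions: ℓ=4 → 1; ℓ=5 → 2.
Total orbitals: 1 + 2 = 3.

3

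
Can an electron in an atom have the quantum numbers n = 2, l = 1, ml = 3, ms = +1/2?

The magnetic quantum number must satisfy −l ≤ ml ≤ l. With l = 1, ml can only be -1, 0, 1, so ml = 3 is forbidden.

Invalid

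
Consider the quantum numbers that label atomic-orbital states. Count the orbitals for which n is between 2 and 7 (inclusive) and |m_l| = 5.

6

Treat each shell separately and count matching orbitals:
n=6 → 2; n=7 → 4.
Total orbitals: 2 + 4 = 6.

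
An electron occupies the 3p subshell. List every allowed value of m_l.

-1, 0, 1

The 3p subshell has l = 1, and m_l takes every integer from −l to +l. With l = 1 that gives the 3 values -1, 0, 1.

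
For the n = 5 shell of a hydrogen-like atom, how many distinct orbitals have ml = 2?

3

Go through l = 0, …, 4 (the values permitted for n = 5).
Orbitals with ml = 2, by l: l=2 → 1; l=3 → 1; l=4 → 1.
Total orbitals: 1 + 1 + 1 = 3.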